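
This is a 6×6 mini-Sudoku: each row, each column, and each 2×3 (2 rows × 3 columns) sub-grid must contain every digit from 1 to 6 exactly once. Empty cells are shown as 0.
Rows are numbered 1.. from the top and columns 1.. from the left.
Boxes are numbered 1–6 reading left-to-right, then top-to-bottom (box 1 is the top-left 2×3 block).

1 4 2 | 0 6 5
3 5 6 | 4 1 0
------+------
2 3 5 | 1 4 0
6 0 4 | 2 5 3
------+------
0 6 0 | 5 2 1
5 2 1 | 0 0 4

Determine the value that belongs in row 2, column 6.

2

Row 2 already contains {1, 3, 4, 5, 6}.
Column 6 already contains {1, 3, 4, 5}.
Its 2×3 block (box 2) already contains {1, 4, 5, 6}.
The only value from 1–6 not eliminated is 2, so row 2, column 6 = 2.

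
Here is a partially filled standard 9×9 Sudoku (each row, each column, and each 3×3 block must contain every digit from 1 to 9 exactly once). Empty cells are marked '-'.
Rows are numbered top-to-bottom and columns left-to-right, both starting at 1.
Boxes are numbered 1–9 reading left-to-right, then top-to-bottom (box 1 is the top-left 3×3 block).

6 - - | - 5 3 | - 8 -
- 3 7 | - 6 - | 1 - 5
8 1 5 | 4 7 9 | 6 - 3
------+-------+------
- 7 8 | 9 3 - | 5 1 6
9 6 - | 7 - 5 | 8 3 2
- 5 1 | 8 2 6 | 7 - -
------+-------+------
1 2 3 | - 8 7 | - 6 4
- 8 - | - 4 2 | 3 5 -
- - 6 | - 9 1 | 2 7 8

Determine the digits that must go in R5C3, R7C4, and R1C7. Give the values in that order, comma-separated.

For R5C3:
  Row 5 already contains {2, 3, 5, 6, 7, 8, 9}.
  Column 3 already contains {1, 3, 5, 6, 7, 8}.
  Its 3×3 block (box 4) already contains {1, 5, 6, 7, 8, 9}.
  The only value from 1–9 not eliminated is 4, so R5C3 = 4.
For R7C4:
  Row 7 already contains {1, 2, 3, 4, 6, 7, 8}.
  Column 4 already contains {4, 7, 8, 9}.
  Its 3×3 block (box 8) already contains {1, 2, 4, 7, 8, 9}.
  The only value from 1–9 not eliminated is 5, so R7C4 = 5.
For R1C7:
  Consider where 4 can go in column 7.
  R7C7 is out (row 7 already has a 4).
  So the only cell in column 7 that can hold 4 is R1C7.
  So R1C7 = 4.

4,5,4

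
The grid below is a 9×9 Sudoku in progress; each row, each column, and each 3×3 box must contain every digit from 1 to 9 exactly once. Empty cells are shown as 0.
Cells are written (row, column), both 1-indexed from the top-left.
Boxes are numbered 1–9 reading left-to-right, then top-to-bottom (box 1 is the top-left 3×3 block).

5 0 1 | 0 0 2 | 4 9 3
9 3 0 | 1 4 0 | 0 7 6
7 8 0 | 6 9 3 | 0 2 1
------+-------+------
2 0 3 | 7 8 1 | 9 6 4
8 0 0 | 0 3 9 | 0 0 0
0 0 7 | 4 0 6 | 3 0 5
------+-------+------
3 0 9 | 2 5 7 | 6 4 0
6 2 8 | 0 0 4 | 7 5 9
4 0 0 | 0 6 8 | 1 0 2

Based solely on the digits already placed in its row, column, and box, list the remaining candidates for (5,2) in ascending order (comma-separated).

Row 5 already contains {3, 8, 9}.
Column 2 already contains {2, 3, 8}.
Its 3×3 block (box 4) already contains {2, 3, 7, 8}.
Removing those from 1–9 leaves {1, 4, 5, 6} as the candidates for (5,2).

1,4,5,6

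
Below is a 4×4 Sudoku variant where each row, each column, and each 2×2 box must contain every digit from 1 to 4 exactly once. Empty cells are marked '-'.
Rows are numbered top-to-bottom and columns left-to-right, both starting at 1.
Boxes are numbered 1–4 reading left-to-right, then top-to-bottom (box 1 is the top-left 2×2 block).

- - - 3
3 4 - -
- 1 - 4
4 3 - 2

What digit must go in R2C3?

2

Cell R2C3 itself could take any of {1, 2} by direct elimination.
Consider where 2 can go in row 2.
R2C4 is out (column 4 already has a 2).
So the only cell in row 2 that can hold 2 is R2C3.
Therefore R2C3 = 2.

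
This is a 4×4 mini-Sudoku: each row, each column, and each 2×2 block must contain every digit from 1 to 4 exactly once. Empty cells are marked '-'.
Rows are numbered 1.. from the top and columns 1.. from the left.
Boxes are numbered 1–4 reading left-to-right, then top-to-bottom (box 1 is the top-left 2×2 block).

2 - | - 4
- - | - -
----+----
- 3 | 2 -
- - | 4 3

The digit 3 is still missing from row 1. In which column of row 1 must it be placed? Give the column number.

Consider where 3 can go in row 1.
row 1, column 2 is out (column 2 already has a 3).
So the only cell in row 1 that can hold 3 is row 1, column 3.
That is column 3.

3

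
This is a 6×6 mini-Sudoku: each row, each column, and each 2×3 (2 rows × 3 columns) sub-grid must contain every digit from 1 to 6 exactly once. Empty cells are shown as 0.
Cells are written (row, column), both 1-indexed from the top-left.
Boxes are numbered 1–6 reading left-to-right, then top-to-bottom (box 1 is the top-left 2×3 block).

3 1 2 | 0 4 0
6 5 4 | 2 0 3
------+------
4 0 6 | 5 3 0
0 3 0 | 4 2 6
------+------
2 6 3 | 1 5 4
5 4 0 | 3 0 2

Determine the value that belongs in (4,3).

Cell (4,3) itself could take any of {1, 5} by direct elimination.
Consider where 5 can go in column 3.
(6,3) is out (row 6 already has a 5).
So the only cell in column 3 that can hold 5 is (4,3).
Therefore (4,3) = 5.

5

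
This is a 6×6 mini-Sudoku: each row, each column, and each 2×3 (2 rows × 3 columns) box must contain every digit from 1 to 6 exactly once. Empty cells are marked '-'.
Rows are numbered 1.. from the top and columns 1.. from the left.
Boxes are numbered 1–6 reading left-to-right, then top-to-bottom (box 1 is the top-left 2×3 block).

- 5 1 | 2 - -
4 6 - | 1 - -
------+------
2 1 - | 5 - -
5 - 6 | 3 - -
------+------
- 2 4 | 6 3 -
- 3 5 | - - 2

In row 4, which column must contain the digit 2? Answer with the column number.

5

Consider where 2 can go in row 4.
row 4, column 2 is out (column 2 already has a 2).
row 4, column 6 is out (column 6 already has a 2).
So the only cell in row 4 that can hold 2 is row 4, column 5.
That is column 5.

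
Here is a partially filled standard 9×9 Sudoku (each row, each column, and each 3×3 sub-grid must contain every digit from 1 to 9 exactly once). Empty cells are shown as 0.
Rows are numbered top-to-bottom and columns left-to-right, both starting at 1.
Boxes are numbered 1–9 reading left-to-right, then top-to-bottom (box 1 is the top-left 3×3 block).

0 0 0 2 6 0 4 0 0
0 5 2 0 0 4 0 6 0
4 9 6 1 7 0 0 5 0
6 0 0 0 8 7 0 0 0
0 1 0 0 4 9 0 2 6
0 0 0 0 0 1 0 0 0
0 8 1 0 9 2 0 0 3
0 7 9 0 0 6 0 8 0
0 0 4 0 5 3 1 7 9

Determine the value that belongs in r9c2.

6

Cell r9c2 itself could take any of {2, 6} by direct elimination.
Consider where 6 can go in box 7.
r7c1 is out (column 1 already has a 6).
r8c1 is out (row 8 already has a 6).
r9c1 is out (column 1 already has a 6).
So the only cell in box 7 that can hold 6 is r9c2.
Therefore r9c2 = 6.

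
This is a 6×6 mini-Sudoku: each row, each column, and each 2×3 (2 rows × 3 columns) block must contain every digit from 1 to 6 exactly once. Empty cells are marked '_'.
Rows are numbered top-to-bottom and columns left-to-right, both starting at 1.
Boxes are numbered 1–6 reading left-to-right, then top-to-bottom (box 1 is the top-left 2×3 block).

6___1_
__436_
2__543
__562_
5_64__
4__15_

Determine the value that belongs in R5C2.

Cell R5C2 itself could take any of {1, 2, 3} by direct elimination.
Consider where 1 can go in box 5.
R6C2 is out (row 6 already has a 1).
R6C3 is out (row 6 already has a 1).
So the only cell in box 5 that can hold 1 is R5C2.
Therefore R5C2 = 1.

1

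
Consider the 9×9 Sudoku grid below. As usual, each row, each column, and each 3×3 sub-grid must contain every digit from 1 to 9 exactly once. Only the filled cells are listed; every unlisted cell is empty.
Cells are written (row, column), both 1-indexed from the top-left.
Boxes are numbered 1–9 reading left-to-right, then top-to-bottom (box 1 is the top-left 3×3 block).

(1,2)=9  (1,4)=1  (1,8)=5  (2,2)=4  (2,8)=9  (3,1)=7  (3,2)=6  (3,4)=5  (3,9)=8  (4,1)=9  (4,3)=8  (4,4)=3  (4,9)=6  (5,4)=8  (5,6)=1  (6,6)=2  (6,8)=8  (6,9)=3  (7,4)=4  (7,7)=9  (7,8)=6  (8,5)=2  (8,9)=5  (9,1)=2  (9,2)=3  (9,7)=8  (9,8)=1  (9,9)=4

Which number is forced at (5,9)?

9

Cell (5,9) itself could take any of {2, 7, 9} by direct elimination.
Consider where 9 can go in column 9.
(1,9) is out (row 1 already has a 9).
(2,9) is out (row 2 already has a 9).
(7,9) is out (row 7 already has a 9).
So the only cell in column 9 that can hold 9 is (5,9).
Therefore (5,9) = 9.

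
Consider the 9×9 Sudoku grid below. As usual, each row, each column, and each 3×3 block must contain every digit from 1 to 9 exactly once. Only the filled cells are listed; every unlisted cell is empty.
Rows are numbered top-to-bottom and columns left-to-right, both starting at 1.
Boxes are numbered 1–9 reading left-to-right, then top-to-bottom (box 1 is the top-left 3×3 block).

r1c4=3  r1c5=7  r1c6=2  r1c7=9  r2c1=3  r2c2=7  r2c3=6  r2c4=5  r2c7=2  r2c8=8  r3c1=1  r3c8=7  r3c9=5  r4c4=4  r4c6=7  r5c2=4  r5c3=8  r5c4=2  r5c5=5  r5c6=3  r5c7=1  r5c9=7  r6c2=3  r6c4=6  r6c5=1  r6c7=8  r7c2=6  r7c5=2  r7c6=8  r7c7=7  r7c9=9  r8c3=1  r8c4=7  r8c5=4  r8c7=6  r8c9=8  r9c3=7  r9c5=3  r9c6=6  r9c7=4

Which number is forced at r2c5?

9

Row 2 already contains {2, 3, 5, 6, 7, 8}.
Column 5 already contains {1, 2, 3, 4, 5, 7}.
Its 3×3 block (box 2) already contains {2, 3, 5, 7}.
The only value from 1–9 not eliminated is 9, so r2c5 = 9.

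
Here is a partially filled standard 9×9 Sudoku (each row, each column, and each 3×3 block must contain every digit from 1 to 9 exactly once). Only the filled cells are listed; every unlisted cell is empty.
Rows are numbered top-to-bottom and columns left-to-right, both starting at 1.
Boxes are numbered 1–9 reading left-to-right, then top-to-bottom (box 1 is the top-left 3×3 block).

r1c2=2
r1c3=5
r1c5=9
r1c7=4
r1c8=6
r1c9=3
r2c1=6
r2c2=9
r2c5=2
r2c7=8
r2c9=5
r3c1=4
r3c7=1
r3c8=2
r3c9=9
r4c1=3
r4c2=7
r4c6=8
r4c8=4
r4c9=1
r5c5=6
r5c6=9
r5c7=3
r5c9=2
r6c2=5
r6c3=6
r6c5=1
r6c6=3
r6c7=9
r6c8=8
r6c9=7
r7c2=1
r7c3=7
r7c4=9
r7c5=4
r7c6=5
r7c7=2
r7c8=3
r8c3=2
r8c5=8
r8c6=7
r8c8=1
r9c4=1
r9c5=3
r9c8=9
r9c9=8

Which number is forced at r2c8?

Row 2 already contains {2, 5, 6, 8, 9}.
Column 8 already contains {1, 2, 3, 4, 6, 8, 9}.
Its 3×3 block (box 3) already contains {1, 2, 3, 4, 5, 6, 8, 9}.
The only value from 1–9 not eliminated is 7, so r2c8 = 7.

7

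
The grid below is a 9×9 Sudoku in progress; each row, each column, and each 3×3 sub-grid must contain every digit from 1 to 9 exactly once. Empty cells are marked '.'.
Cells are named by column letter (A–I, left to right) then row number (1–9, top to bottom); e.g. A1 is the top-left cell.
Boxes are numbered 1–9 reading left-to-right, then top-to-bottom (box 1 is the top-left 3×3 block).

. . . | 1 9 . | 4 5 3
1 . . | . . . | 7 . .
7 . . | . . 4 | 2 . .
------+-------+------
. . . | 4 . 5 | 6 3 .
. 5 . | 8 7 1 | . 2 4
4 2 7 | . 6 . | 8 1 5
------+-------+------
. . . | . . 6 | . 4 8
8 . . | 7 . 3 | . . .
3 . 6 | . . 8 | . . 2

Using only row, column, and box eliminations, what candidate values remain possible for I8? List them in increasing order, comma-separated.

1,6,9

Row 8 already contains {3, 7, 8}.
Column I already contains {2, 3, 4, 5, 8}.
Its 3×3 block (box 9) already contains {2, 4, 8}.
Removing those from 1–9 leaves {1, 6, 9} as the candidates for I8.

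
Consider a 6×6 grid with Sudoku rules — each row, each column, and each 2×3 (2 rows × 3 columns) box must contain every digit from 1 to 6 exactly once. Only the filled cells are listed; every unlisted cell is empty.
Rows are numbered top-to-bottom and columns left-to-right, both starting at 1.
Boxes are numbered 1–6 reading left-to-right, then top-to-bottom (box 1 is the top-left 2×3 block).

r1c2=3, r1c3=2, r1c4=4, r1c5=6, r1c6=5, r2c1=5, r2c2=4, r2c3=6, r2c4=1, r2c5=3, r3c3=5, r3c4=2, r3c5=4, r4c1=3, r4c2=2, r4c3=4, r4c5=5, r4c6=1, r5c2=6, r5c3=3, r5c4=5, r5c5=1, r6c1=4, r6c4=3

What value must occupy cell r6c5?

Row 6 already contains {3, 4}.
Column 5 already contains {1, 3, 4, 5, 6}.
Its 2×3 block (box 6) already contains {1, 3, 5}.
The only value from 1–6 not eliminated is 2, so r6c5 = 2.

2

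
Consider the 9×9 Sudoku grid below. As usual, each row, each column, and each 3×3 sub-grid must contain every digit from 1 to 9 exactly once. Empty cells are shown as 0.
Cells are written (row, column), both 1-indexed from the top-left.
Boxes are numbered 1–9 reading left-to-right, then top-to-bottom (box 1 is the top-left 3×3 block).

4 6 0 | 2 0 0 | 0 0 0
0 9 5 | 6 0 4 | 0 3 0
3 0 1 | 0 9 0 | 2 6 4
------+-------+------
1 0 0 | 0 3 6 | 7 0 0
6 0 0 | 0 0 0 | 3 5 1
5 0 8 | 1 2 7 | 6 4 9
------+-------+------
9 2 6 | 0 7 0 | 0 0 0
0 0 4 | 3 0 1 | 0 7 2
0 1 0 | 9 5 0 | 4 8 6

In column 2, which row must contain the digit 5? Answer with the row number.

Consider where 5 can go in column 2.
(3,2) is out (box 1 already has a 5).
(4,2) is out (box 4 already has a 5).
(5,2) is out (row 5 already has a 5).
(6,2) is out (row 6 already has a 5).
So the only cell in column 2 that can hold 5 is (8,2).
That is row 8.

8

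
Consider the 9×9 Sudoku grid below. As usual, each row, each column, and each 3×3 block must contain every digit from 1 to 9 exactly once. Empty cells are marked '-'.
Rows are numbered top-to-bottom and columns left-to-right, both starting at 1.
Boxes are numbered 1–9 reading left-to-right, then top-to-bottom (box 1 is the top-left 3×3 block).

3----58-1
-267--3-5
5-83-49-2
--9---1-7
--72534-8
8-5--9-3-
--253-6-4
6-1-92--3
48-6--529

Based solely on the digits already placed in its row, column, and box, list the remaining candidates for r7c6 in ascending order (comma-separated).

1,7,8

Row 7 already contains {2, 3, 4, 5, 6}.
Column 6 already contains {2, 3, 4, 5, 9}.
Its 3×3 block (box 8) already contains {2, 3, 5, 6, 9}.
Removing those from 1–9 leaves {1, 7, 8} as the candidates for r7c6.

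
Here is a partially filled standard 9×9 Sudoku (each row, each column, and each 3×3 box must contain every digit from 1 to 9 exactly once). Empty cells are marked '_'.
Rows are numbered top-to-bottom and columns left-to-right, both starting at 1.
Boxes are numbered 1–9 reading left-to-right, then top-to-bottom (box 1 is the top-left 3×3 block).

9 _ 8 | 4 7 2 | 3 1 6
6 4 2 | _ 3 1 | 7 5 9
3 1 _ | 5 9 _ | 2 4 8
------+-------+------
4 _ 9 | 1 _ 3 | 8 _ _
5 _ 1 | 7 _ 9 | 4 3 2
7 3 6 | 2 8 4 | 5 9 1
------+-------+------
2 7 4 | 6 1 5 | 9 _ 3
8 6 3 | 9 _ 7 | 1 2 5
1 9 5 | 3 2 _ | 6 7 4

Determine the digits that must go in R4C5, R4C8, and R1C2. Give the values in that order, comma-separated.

For R4C5:
  Consider where 5 can go in column 5.
  R5C5 is out (row 5 already has a 5).
  R8C5 is out (row 8 already has a 5).
  So the only cell in column 5 that can hold 5 is R4C5.
  So R4C5 = 5.
For R4C8:
  Row 4 already contains {1, 3, 4, 8, 9}.
  Column 8 already contains {1, 2, 3, 4, 5, 7, 9}.
  Its 3×3 block (box 6) already contains {1, 2, 3, 4, 5, 8, 9}.
  The only value from 1–9 not eliminated is 6, so R4C8 = 6.
For R1C2:
  Row 1 already contains {1, 2, 3, 4, 6, 7, 8, 9}.
  Column 2 already contains {1, 3, 4, 6, 7, 9}.
  Its 3×3 block (box 1) already contains {1, 2, 3, 4, 6, 8, 9}.
  The only value from 1–9 not eliminated is 5, so R1C2 = 5.

5,6,5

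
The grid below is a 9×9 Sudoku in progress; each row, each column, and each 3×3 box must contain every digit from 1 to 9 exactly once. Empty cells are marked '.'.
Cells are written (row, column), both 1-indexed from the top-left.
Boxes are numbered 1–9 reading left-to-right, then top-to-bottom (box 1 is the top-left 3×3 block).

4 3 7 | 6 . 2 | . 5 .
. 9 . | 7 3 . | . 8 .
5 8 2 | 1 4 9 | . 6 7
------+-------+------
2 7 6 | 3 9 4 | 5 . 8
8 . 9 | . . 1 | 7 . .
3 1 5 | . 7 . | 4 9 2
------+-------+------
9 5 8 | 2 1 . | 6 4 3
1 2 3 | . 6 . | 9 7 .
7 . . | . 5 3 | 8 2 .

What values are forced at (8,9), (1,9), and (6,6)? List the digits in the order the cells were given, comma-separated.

5,9,6

For (8,9):
  Row 8 already contains {1, 2, 3, 6, 7, 9}.
  Column 9 already contains {2, 3, 7, 8}.
  Its 3×3 block (box 9) already contains {2, 3, 4, 6, 7, 8, 9}.
  The only value from 1–9 not eliminated is 5, so (8,9) = 5.
For (1,9):
  Consider where 9 can go in column 9.
  (2,9) is out (row 2 already has a 9).
  (5,9) is out (row 5 already has a 9).
  (8,9) is out (row 8 already has a 9).
  (9,9) is out (box 9 already has a 9).
  So the only cell in column 9 that can hold 9 is (1,9).
  So (1,9) = 9.
For (6,6):
  Consider where 6 can go in box 5.
  (5,4) is out (column 4 already has a 6).
  (5,5) is out (column 5 already has a 6).
  (6,4) is out (column 4 already has a 6).
  So the only cell in box 5 that can hold 6 is (6,6).
  So (6,6) = 6.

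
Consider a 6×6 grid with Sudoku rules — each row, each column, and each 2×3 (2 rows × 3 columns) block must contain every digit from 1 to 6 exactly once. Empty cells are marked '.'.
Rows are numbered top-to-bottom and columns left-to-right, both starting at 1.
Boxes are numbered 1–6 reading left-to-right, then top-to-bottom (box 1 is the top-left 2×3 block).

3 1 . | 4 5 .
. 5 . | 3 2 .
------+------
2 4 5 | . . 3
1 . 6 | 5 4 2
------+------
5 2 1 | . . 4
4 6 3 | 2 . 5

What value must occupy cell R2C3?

Row 2 already contains {2, 3, 5}.
Column 3 already contains {1, 3, 5, 6}.
Its 2×3 block (box 1) already contains {1, 3, 5}.
The only value from 1–6 not eliminated is 4, so R2C3 = 4.

4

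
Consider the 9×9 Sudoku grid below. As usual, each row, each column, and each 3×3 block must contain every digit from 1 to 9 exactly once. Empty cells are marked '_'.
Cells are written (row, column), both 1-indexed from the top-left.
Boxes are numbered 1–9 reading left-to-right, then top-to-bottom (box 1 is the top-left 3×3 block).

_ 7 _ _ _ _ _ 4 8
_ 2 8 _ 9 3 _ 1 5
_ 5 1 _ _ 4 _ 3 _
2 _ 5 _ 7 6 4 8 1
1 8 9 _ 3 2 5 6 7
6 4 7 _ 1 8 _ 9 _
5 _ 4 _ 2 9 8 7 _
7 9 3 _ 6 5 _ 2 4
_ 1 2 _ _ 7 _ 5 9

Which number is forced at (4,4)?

Row 4 already contains {1, 2, 4, 5, 6, 7, 8}.
Column 4 already contains {}.
Its 3×3 block (box 5) already contains {1, 2, 3, 6, 7, 8}.
The only value from 1–9 not eliminated is 9, so (4,4) = 9.

9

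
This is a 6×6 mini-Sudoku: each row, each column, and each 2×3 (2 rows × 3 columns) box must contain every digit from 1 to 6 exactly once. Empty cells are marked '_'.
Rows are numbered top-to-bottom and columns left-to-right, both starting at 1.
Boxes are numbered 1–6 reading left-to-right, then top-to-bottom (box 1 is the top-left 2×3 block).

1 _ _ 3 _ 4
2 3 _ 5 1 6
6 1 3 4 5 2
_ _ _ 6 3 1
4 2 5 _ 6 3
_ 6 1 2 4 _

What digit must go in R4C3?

2

Cell R4C3 itself could take any of {2, 4} by direct elimination.
Consider where 2 can go in box 3.
R4C1 is out (column 1 already has a 2).
R4C2 is out (column 2 already has a 2).
So the only cell in box 3 that can hold 2 is R4C3.
Therefore R4C3 = 2.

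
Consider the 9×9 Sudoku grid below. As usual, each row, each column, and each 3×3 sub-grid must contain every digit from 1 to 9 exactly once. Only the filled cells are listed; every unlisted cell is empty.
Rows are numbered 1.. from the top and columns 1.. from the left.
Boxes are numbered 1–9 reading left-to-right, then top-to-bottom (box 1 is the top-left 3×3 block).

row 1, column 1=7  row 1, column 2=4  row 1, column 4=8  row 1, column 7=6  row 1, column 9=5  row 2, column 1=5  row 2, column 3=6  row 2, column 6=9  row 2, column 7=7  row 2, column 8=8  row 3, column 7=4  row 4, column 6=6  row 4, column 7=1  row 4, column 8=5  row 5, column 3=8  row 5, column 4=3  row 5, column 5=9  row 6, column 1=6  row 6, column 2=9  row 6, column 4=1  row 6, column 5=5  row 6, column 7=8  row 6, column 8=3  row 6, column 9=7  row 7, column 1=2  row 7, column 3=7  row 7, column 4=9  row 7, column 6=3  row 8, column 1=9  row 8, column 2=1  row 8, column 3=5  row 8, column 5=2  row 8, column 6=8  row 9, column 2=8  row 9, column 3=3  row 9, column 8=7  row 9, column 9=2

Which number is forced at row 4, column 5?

8

Cell row 4, column 5 itself could take any of {4, 7, 8} by direct elimination.
Consider where 8 can go in column 5.
row 1, column 5 is out (row 1 already has a 8).
row 2, column 5 is out (row 2 already has a 8).
row 3, column 5 is out (box 2 already has a 8).
row 7, column 5 is out (box 8 already has a 8).
row 9, column 5 is out (row 9 already has a 8).
So the only cell in column 5 that can hold 8 is row 4, column 5.
Therefore row 4, column 5 = 8.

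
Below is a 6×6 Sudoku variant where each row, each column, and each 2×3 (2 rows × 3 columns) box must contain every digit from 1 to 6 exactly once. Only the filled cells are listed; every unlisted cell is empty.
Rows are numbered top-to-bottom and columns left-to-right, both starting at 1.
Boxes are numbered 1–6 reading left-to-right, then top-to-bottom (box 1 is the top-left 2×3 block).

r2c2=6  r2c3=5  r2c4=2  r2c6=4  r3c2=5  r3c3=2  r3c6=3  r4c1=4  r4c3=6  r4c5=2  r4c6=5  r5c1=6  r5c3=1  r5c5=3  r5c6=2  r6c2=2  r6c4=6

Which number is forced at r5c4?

5

Cell r5c4 itself could take any of {4, 5} by direct elimination.
Consider where 5 can go in row 5.
r5c2 is out (column 2 already has a 5).
So the only cell in row 5 that can hold 5 is r5c4.
Therefore r5c4 = 5.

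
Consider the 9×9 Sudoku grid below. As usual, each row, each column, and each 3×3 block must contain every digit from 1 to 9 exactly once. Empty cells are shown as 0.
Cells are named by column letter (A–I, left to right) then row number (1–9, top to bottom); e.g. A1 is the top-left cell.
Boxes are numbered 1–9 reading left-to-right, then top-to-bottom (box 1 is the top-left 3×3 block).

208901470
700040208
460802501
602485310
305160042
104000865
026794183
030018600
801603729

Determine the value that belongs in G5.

9

Row 5 already contains {1, 2, 3, 4, 5, 6}.
Column G already contains {1, 2, 3, 4, 5, 6, 7, 8}.
Its 3×3 block (box 6) already contains {1, 2, 3, 4, 5, 6, 8}.
The only value from 1–9 not eliminated is 9, so G5 = 9.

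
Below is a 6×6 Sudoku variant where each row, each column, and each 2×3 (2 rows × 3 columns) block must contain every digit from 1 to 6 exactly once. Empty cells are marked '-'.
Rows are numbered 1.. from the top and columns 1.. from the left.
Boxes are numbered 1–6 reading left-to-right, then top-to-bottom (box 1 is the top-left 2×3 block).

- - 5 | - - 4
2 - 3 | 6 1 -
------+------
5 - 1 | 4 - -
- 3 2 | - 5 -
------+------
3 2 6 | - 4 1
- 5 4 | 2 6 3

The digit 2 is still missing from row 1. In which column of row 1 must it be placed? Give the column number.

Consider where 2 can go in row 1.
row 1, column 1 is out (column 1 already has a 2).
row 1, column 2 is out (column 2 already has a 2).
row 1, column 4 is out (column 4 already has a 2).
So the only cell in row 1 that can hold 2 is row 1, column 5.
That is column 5.

5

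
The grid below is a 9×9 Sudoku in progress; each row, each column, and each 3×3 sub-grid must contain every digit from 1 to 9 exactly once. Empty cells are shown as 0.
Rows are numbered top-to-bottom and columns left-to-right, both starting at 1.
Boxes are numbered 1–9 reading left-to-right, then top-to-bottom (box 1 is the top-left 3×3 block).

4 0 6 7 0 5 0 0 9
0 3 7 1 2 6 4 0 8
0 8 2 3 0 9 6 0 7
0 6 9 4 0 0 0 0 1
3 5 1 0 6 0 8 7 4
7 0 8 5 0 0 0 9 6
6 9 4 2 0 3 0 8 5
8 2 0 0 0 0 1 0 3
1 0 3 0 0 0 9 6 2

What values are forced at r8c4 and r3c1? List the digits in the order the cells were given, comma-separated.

6,5

For r8c4:
  Consider where 6 can go in column 4.
  r5c4 is out (row 5 already has a 6).
  r9c4 is out (row 9 already has a 6).
  So the only cell in column 4 that can hold 6 is r8c4.
  So r8c4 = 6.
For r3c1:
  Row 3 already contains {2, 3, 6, 7, 8, 9}.
  Column 1 already contains {1, 3, 4, 6, 7, 8}.
  Its 3×3 block (box 1) already contains {2, 3, 4, 6, 7, 8}.
  The only value from 1–9 not eliminated is 5, so r3c1 = 5.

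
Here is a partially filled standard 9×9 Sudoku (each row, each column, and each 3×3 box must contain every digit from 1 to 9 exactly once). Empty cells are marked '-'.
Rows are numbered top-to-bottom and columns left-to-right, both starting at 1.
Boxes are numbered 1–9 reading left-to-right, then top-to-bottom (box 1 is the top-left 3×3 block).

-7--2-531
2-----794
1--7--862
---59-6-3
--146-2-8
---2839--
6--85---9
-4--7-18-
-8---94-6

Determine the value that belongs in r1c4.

9

Cell r1c4 itself could take any of {6, 9} by direct elimination.
Consider where 9 can go in box 2.
r1c6 is out (column 6 already has a 9). r2c4 is out (row 2 already has a 9). r2c5 is out (row 2 already has a 9). r2c6 is out (row 2 already has a 9). The remaining empty cells in box 2 are similarly blocked.
So the only cell in box 2 that can hold 9 is r1c4.
Therefore r1c4 = 9.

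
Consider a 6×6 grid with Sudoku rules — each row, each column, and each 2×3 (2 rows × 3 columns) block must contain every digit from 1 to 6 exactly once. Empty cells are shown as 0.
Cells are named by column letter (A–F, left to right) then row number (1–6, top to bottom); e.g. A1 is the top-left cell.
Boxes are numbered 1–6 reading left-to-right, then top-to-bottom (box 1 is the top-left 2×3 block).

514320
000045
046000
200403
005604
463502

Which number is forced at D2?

Row 2 already contains {4, 5}.
Column D already contains {3, 4, 5, 6}.
Its 2×3 block (box 2) already contains {2, 3, 4, 5}.
The only value from 1–6 not eliminated is 1, so D2 = 1.

1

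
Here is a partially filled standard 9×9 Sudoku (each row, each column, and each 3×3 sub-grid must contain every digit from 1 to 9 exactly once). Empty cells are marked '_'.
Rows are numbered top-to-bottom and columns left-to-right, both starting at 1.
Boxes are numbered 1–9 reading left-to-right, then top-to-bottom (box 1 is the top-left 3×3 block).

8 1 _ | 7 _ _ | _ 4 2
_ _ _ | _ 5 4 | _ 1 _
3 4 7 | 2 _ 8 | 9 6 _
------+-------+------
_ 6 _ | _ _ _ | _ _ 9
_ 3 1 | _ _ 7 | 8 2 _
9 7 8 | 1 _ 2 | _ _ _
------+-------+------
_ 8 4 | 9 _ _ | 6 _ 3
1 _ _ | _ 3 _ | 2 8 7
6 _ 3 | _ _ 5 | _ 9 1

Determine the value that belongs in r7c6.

1

Row 7 already contains {3, 4, 6, 8, 9}.
Column 6 already contains {2, 4, 5, 7, 8}.
Its 3×3 block (box 8) already contains {3, 5, 9}.
The only value from 1–9 not eliminated is 1, so r7c6 = 1.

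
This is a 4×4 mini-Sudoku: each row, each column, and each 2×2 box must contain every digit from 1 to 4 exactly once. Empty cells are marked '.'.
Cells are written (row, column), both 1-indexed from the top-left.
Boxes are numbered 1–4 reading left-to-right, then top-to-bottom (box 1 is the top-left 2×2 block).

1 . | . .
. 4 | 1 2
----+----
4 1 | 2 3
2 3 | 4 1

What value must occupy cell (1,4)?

Row 1 already contains {1}.
Column 4 already contains {1, 2, 3}.
Its 2×2 block (box 2) already contains {1, 2}.
The only value from 1–4 not eliminated is 4, so (1,4) = 4.

4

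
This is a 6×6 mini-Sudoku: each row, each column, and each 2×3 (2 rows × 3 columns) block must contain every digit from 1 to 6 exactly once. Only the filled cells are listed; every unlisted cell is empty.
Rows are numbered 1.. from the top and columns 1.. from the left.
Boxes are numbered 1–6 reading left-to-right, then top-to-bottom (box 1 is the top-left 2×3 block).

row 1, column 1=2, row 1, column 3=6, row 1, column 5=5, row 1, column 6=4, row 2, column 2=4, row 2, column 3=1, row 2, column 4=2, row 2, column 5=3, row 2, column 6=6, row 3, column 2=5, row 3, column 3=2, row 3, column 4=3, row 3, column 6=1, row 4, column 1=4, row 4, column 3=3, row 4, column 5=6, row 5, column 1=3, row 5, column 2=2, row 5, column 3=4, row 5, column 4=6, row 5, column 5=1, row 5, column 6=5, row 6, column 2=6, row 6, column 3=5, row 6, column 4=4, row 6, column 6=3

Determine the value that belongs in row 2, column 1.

Row 2 already contains {1, 2, 3, 4, 6}.
Column 1 already contains {2, 3, 4}.
Its 2×3 block (box 1) already contains {1, 2, 4, 6}.
The only value from 1–6 not eliminated is 5, so row 2, column 1 = 5.

5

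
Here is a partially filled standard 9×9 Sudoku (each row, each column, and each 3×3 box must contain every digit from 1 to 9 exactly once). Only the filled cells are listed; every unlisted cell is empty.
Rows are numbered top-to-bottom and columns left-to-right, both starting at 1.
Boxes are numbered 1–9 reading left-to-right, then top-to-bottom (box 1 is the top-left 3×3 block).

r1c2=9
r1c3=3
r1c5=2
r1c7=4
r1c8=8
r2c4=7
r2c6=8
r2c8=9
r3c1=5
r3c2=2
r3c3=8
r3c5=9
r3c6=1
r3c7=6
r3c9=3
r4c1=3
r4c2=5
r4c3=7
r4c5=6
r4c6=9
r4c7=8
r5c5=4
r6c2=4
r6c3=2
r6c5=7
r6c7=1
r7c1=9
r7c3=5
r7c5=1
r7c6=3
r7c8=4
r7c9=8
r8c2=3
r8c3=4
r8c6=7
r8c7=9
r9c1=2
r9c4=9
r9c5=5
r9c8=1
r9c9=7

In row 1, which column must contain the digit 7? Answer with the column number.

1

Consider where 7 can go in row 1.
r1c4 is out (column 4 already has a 7).
r1c6 is out (column 6 already has a 7).
r1c9 is out (column 9 already has a 7).
So the only cell in row 1 that can hold 7 is r1c1.
That is column 1.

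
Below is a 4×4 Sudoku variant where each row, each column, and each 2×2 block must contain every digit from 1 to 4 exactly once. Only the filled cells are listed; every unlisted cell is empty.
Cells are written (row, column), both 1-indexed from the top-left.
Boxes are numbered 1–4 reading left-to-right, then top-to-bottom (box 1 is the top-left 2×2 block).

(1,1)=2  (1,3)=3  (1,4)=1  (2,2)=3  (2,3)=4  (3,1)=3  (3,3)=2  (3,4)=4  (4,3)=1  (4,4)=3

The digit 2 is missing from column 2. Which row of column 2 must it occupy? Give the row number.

Consider where 2 can go in column 2.
(1,2) is out (row 1 already has a 2).
(3,2) is out (row 3 already has a 2).
So the only cell in column 2 that can hold 2 is (4,2).
That is row 4.

4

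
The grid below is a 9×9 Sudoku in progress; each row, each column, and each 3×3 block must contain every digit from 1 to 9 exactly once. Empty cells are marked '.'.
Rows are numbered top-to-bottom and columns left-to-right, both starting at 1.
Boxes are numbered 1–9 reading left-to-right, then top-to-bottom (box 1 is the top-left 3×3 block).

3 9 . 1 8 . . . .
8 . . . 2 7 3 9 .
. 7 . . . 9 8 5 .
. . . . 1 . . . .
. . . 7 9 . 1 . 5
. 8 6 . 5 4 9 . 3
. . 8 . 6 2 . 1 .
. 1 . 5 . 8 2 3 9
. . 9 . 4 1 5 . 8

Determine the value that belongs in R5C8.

Cell R5C8 itself could take any of {2, 4, 6, 8} by direct elimination.
Consider where 8 can go in row 5.
R5C1 is out (column 1 already has a 8).
R5C2 is out (column 2 already has a 8).
R5C3 is out (column 3 already has a 8).
R5C6 is out (column 6 already has a 8).
So the only cell in row 5 that can hold 8 is R5C8.
Therefore R5C8 = 8.

8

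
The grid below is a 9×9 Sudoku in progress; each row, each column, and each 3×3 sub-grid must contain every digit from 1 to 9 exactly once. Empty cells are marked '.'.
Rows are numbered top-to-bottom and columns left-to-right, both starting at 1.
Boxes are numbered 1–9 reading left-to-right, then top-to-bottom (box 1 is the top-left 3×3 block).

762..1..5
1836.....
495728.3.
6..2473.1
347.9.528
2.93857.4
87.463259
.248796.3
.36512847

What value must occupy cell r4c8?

Row 4 already contains {1, 2, 3, 4, 6, 7}.
Column 8 already contains {2, 3, 4, 5}.
Its 3×3 block (box 6) already contains {1, 2, 3, 4, 5, 7, 8}.
The only value from 1–9 not eliminated is 9, so r4c8 = 9.

9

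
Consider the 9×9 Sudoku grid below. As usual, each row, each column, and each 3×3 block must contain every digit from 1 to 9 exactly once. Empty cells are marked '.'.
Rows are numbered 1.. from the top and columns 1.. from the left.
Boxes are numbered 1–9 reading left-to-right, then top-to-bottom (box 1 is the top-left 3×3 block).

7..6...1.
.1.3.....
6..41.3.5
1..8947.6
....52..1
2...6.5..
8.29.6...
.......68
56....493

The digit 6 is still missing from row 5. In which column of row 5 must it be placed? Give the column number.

3

Consider where 6 can go in row 5.
row 5, column 1 is out (column 1 already has a 6).
row 5, column 2 is out (column 2 already has a 6).
row 5, column 4 is out (column 4 already has a 6).
row 5, column 7 is out (box 6 already has a 6).
row 5, column 8 is out (column 8 already has a 6).
So the only cell in row 5 that can hold 6 is row 5, column 3.
That is column 3.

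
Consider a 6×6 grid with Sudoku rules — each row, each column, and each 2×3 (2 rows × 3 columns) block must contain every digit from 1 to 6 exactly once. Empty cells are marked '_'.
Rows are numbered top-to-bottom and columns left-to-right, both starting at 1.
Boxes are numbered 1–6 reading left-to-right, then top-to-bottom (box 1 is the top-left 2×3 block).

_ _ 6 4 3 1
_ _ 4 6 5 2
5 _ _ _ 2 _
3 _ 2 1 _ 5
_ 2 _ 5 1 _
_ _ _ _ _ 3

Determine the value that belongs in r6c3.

Cell r6c3 itself could take any of {1, 5} by direct elimination.
Consider where 5 can go in column 3.
r3c3 is out (row 3 already has a 5).
r5c3 is out (row 5 already has a 5).
So the only cell in column 3 that can hold 5 is r6c3.
Therefore r6c3 = 5.

5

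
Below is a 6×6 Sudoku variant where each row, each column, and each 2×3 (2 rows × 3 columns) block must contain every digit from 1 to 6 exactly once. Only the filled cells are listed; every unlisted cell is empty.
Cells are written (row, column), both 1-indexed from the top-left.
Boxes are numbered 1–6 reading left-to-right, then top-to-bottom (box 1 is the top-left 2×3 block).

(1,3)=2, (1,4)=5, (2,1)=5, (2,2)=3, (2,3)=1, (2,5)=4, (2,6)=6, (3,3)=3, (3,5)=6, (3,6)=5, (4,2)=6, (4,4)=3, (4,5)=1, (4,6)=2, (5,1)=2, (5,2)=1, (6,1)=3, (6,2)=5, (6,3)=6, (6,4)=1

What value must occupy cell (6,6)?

Row 6 already contains {1, 3, 5, 6}.
Column 6 already contains {2, 5, 6}.
Its 2×3 block (box 6) already contains {1}.
The only value from 1–6 not eliminated is 4, so (6,6) = 4.

4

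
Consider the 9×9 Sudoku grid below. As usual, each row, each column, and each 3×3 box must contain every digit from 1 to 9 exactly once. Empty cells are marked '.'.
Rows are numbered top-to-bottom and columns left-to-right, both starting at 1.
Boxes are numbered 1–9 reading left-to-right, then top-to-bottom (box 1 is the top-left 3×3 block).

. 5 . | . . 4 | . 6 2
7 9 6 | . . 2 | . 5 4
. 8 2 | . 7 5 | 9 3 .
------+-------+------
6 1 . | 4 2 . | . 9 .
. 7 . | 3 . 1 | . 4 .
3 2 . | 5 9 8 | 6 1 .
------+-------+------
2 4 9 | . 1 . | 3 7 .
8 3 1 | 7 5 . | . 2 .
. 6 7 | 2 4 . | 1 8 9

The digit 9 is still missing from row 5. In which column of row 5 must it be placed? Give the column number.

1

Consider where 9 can go in row 5.
r5c3 is out (column 3 already has a 9).
r5c5 is out (column 5 already has a 9).
r5c7 is out (column 7 already has a 9).
r5c9 is out (column 9 already has a 9).
So the only cell in row 5 that can hold 9 is r5c1.
That is column 1.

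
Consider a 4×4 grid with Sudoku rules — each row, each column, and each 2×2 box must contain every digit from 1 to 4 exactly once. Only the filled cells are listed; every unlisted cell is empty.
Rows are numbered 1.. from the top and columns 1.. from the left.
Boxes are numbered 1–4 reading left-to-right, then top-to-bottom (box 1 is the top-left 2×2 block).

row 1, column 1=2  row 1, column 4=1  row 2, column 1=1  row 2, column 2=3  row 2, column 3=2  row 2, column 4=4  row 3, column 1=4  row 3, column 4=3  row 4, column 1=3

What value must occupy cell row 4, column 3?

4

Cell row 4, column 3 itself could take any of {1, 4} by direct elimination.
Consider where 4 can go in column 3.
row 1, column 3 is out (box 2 already has a 4).
row 3, column 3 is out (row 3 already has a 4).
So the only cell in column 3 that can hold 4 is row 4, column 3.
Therefore row 4, column 3 = 4.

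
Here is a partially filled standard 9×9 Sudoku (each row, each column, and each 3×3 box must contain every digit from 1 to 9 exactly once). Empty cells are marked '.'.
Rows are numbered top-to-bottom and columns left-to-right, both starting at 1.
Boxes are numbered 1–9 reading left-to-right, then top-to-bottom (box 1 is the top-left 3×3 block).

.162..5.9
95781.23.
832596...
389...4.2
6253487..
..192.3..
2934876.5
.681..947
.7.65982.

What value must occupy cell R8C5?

Row 8 already contains {1, 4, 6, 7, 8, 9}.
Column 5 already contains {1, 2, 4, 5, 8, 9}.
Its 3×3 block (box 8) already contains {1, 4, 5, 6, 7, 8, 9}.
The only value from 1–9 not eliminated is 3, so R8C5 = 3.

3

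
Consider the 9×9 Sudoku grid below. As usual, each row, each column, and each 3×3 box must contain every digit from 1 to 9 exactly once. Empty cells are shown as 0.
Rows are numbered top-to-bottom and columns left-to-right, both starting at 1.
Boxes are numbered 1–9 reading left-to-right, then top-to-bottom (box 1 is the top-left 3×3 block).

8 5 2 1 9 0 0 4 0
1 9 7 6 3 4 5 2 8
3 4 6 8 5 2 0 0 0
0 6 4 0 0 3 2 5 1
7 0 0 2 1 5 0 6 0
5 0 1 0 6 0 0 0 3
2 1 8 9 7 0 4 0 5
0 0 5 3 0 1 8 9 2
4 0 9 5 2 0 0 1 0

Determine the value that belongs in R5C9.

Cell R5C9 itself could take any of {4, 9} by direct elimination.
Consider where 4 can go in column 9.
R1C9 is out (row 1 already has a 4).
R3C9 is out (row 3 already has a 4).
R9C9 is out (row 9 already has a 4).
So the only cell in column 9 that can hold 4 is R5C9.
Therefore R5C9 = 4.

4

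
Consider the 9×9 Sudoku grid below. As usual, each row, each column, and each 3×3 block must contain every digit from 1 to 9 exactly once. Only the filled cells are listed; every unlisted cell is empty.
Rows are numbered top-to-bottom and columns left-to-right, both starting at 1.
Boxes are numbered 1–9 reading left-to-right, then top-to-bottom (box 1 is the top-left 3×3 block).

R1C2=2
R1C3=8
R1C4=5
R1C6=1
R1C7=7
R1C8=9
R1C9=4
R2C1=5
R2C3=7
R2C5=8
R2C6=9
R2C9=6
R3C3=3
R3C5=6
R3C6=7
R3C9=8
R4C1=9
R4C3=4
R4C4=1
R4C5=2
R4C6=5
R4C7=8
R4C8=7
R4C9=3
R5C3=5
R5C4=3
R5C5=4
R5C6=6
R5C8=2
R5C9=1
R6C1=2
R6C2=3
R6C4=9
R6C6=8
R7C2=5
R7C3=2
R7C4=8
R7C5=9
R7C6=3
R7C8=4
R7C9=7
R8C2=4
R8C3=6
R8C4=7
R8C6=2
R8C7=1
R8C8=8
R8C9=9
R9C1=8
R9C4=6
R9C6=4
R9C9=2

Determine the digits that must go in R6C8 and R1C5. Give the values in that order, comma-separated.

6,3

For R6C8:
  Consider where 6 can go in column 8.
  R2C8 is out (row 2 already has a 6).
  R3C8 is out (row 3 already has a 6).
  R9C8 is out (row 9 already has a 6).
  So the only cell in column 8 that can hold 6 is R6C8.
  So R6C8 = 6.
For R1C5:
  Row 1 already contains {1, 2, 4, 5, 7, 8, 9}.
  Column 5 already contains {2, 4, 6, 8, 9}.
  Its 3×3 block (box 2) already contains {1, 5, 6, 7, 8, 9}.
  The only value from 1–9 not eliminated is 3, so R1C5 = 3.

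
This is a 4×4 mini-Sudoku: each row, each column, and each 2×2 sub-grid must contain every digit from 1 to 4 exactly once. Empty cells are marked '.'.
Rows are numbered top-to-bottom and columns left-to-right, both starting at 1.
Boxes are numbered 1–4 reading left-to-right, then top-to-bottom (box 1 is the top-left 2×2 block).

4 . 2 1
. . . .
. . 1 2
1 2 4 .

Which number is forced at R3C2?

4

Cell R3C2 itself could take any of {3, 4} by direct elimination.
Consider where 4 can go in box 3.
R3C1 is out (column 1 already has a 4).
So the only cell in box 3 that can hold 4 is R3C2.
Therefore R3C2 = 4.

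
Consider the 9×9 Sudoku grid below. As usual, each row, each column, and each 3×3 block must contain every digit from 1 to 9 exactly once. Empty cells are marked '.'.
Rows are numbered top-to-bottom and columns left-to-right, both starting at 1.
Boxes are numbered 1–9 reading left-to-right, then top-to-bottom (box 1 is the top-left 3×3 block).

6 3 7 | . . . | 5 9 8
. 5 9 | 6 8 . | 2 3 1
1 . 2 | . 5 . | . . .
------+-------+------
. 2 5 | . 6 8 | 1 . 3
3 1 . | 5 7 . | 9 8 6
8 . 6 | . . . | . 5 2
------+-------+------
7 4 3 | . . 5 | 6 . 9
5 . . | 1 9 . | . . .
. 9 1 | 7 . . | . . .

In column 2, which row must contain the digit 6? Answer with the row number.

8

Consider where 6 can go in column 2.
r3c2 is out (box 1 already has a 6).
r6c2 is out (row 6 already has a 6).
So the only cell in column 2 that can hold 6 is r8c2.
That is row 8.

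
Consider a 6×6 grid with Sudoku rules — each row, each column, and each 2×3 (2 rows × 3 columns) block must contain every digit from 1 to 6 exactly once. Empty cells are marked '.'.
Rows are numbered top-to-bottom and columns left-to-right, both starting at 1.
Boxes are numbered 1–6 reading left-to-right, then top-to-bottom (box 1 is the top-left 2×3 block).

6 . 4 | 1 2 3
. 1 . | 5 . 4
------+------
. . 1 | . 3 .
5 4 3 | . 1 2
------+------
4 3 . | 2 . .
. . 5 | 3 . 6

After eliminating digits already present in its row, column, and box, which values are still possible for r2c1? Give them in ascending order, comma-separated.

2,3

Row 2 already contains {1, 4, 5}.
Column 1 already contains {4, 5, 6}.
Its 2×3 block (box 1) already contains {1, 4, 6}.
Removing those from 1–6 leaves {2, 3} as the candidates for r2c1.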